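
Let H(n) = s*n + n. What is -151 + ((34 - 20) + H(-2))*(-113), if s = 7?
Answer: 75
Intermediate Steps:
H(n) = 8*n (H(n) = 7*n + n = 8*n)
-151 + ((34 - 20) + H(-2))*(-113) = -151 + ((34 - 20) + 8*(-2))*(-113) = -151 + (14 - 16)*(-113) = -151 - 2*(-113) = -151 + 226 = 75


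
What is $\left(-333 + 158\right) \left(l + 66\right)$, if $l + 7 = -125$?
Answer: $11550$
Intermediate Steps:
$l = -132$ ($l = -7 - 125 = -132$)
$\left(-333 + 158\right) \left(l + 66\right) = \left(-333 + 158\right) \left(-132 + 66\right) = \left(-175\right) \left(-66\right) = 11550$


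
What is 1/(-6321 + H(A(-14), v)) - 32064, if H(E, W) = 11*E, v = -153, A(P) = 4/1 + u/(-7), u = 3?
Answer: -1409918215/43972 ≈ -32064.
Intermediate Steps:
A(P) = 25/7 (A(P) = 4/1 + 3/(-7) = 4*1 + 3*(-⅐) = 4 - 3/7 = 25/7)
1/(-6321 + H(A(-14), v)) - 32064 = 1/(-6321 + 11*(25/7)) - 32064 = 1/(-6321 + 275/7) - 32064 = 1/(-43972/7) - 32064 = -7/43972 - 32064 = -1409918215/43972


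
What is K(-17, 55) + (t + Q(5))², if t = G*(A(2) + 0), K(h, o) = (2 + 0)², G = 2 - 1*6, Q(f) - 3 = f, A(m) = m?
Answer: 4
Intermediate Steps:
Q(f) = 3 + f
G = -4 (G = 2 - 6 = -4)
K(h, o) = 4 (K(h, o) = 2² = 4)
t = -8 (t = -4*(2 + 0) = -4*2 = -8)
K(-17, 55) + (t + Q(5))² = 4 + (-8 + (3 + 5))² = 4 + (-8 + 8)² = 4 + 0² = 4 + 0 = 4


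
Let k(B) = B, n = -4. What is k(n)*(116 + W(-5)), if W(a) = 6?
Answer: -488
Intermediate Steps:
k(n)*(116 + W(-5)) = -4*(116 + 6) = -4*122 = -488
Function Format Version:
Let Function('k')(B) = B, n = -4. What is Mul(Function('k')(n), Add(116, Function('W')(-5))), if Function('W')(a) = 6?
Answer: -488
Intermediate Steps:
Mul(Function('k')(n), Add(116, Function('W')(-5))) = Mul(-4, Add(116, 6)) = Mul(-4, 122) = -488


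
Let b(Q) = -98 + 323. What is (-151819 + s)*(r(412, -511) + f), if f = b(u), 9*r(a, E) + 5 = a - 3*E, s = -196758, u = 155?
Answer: -1382107805/9 ≈ -1.5357e+8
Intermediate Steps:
r(a, E) = -5/9 - E/3 + a/9 (r(a, E) = -5/9 + (a - 3*E)/9 = -5/9 + (-E/3 + a/9) = -5/9 - E/3 + a/9)
b(Q) = 225
f = 225
(-151819 + s)*(r(412, -511) + f) = (-151819 - 196758)*((-5/9 - ⅓*(-511) + (⅑)*412) + 225) = -348577*((-5/9 + 511/3 + 412/9) + 225) = -348577*(1940/9 + 225) = -348577*3965/9 = -1382107805/9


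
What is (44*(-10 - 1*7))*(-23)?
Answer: 17204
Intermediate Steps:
(44*(-10 - 1*7))*(-23) = (44*(-10 - 7))*(-23) = (44*(-17))*(-23) = -748*(-23) = 17204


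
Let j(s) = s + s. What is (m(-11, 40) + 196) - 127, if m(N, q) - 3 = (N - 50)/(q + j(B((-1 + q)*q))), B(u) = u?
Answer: 227459/3160 ≈ 71.981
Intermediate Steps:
j(s) = 2*s
m(N, q) = 3 + (-50 + N)/(q + 2*q*(-1 + q)) (m(N, q) = 3 + (N - 50)/(q + 2*((-1 + q)*q)) = 3 + (-50 + N)/(q + 2*(q*(-1 + q))) = 3 + (-50 + N)/(q + 2*q*(-1 + q)))
(m(-11, 40) + 196) - 127 = ((-50 - 11 - 3*40 + 6*40²)/(40*(-1 + 2*40)) + 196) - 127 = ((-50 - 11 - 120 + 6*1600)/(40*(-1 + 80)) + 196) - 127 = ((1/40)*(-50 - 11 - 120 + 9600)/79 + 196) - 127 = ((1/40)*(1/79)*9419 + 196) - 127 = (9419/3160 + 196) - 127 = 628779/3160 - 127 = 227459/3160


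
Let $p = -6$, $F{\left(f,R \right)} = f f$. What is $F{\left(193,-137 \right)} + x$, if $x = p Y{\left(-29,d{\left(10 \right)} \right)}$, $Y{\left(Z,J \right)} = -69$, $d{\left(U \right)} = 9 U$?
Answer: $37663$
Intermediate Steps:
$F{\left(f,R \right)} = f^{2}$
$x = 414$ ($x = \left(-6\right) \left(-69\right) = 414$)
$F{\left(193,-137 \right)} + x = 193^{2} + 414 = 37249 + 414 = 37663$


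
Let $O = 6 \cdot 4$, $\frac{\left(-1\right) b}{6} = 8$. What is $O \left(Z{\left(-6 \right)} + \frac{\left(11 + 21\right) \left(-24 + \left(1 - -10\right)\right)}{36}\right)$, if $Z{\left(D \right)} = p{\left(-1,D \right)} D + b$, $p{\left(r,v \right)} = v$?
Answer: $- \frac{1696}{3} \approx -565.33$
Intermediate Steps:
$b = -48$ ($b = \left(-6\right) 8 = -48$)
$Z{\left(D \right)} = -48 + D^{2}$ ($Z{\left(D \right)} = D D - 48 = D^{2} - 48 = -48 + D^{2}$)
$O = 24$
$O \left(Z{\left(-6 \right)} + \frac{\left(11 + 21\right) \left(-24 + \left(1 - -10\right)\right)}{36}\right) = 24 \left(\left(-48 + \left(-6\right)^{2}\right) + \frac{\left(11 + 21\right) \left(-24 + \left(1 - -10\right)\right)}{36}\right) = 24 \left(\left(-48 + 36\right) + 32 \left(-24 + \left(1 + 10\right)\right) \frac{1}{36}\right) = 24 \left(-12 + 32 \left(-24 + 11\right) \frac{1}{36}\right) = 24 \left(-12 + 32 \left(-13\right) \frac{1}{36}\right) = 24 \left(-12 - \frac{104}{9}\right) = 24 \left(- \frac{212}{9}\right) = - \frac{1696}{3}$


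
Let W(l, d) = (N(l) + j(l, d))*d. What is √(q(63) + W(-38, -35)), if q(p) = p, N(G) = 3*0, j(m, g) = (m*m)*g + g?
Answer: 2*√442547 ≈ 1330.5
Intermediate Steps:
j(m, g) = g + g*m² (j(m, g) = m²*g + g = g*m² + g = g + g*m²)
N(G) = 0
W(l, d) = d²*(1 + l²) (W(l, d) = (0 + d*(1 + l²))*d = (d*(1 + l²))*d = d²*(1 + l²))
√(q(63) + W(-38, -35)) = √(63 + (-35)²*(1 + (-38)²)) = √(63 + 1225*(1 + 1444)) = √(63 + 1225*1445) = √(63 + 1770125) = √1770188 = 2*√442547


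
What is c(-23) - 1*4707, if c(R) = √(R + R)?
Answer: -4707 + I*√46 ≈ -4707.0 + 6.7823*I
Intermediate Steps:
c(R) = √2*√R (c(R) = √(2*R) = √2*√R)
c(-23) - 1*4707 = √2*√(-23) - 1*4707 = √2*(I*√23) - 4707 = I*√46 - 4707 = -4707 + I*√46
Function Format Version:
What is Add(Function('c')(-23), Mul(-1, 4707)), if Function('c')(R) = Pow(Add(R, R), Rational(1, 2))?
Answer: Add(-4707, Mul(I, Pow(46, Rational(1, 2)))) ≈ Add(-4707.0, Mul(6.7823, I))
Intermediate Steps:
Function('c')(R) = Mul(Pow(2, Rational(1, 2)), Pow(R, Rational(1, 2))) (Function('c')(R) = Pow(Mul(2, R), Rational(1, 2)) = Mul(Pow(2, Rational(1, 2)), Pow(R, Rational(1, 2))))
Add(Function('c')(-23), Mul(-1, 4707)) = Add(Mul(Pow(2, Rational(1, 2)), Pow(-23, Rational(1, 2))), Mul(-1, 4707)) = Add(Mul(Pow(2, Rational(1, 2)), Mul(I, Pow(23, Rational(1, 2)))), -4707) = Add(Mul(I, Pow(46, Rational(1, 2))), -4707) = Add(-4707, Mul(I, Pow(46, Rational(1, 2))))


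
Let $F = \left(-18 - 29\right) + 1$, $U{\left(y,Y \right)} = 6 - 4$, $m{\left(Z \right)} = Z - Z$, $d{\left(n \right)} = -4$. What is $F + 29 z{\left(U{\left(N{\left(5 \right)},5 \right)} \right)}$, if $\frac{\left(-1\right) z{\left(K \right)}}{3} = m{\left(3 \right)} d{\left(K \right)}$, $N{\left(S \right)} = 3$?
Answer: $-46$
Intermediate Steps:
$m{\left(Z \right)} = 0$
$U{\left(y,Y \right)} = 2$
$z{\left(K \right)} = 0$ ($z{\left(K \right)} = - 3 \cdot 0 \left(-4\right) = \left(-3\right) 0 = 0$)
$F = -46$ ($F = \left(-18 - 29\right) + 1 = -47 + 1 = -46$)
$F + 29 z{\left(U{\left(N{\left(5 \right)},5 \right)} \right)} = -46 + 29 \cdot 0 = -46 + 0 = -46$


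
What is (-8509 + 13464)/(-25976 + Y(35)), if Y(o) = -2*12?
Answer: -991/5200 ≈ -0.19058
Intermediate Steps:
Y(o) = -24
(-8509 + 13464)/(-25976 + Y(35)) = (-8509 + 13464)/(-25976 - 24) = 4955/(-26000) = 4955*(-1/26000) = -991/5200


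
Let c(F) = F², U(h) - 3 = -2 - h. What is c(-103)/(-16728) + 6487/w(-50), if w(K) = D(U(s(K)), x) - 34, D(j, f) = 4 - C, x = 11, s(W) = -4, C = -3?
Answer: -36266993/150552 ≈ -240.89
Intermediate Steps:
U(h) = 1 - h (U(h) = 3 + (-2 - h) = 1 - h)
D(j, f) = 7 (D(j, f) = 4 - 1*(-3) = 4 + 3 = 7)
w(K) = -27 (w(K) = 7 - 34 = -27)
c(-103)/(-16728) + 6487/w(-50) = (-103)²/(-16728) + 6487/(-27) = 10609*(-1/16728) + 6487*(-1/27) = -10609/16728 - 6487/27 = -36266993/150552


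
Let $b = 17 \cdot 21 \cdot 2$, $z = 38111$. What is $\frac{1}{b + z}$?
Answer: $\frac{1}{38825} \approx 2.5757 \cdot 10^{-5}$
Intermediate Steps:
$b = 714$ ($b = 357 \cdot 2 = 714$)
$\frac{1}{b + z} = \frac{1}{714 + 38111} = \frac{1}{38825}$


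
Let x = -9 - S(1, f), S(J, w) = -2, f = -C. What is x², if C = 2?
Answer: 49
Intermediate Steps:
f = -2 (f = -1*2 = -2)
x = -7 (x = -9 - 1*(-2) = -9 + 2 = -7)
x² = (-7)² = 49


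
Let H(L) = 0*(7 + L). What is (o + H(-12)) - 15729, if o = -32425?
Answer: -48154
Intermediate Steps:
H(L) = 0
(o + H(-12)) - 15729 = (-32425 + 0) - 15729 = -32425 - 15729 = -48154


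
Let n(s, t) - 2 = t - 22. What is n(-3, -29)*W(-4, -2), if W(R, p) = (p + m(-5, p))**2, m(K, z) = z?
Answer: -784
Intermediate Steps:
W(R, p) = 4*p**2 (W(R, p) = (p + p)**2 = (2*p)**2 = 4*p**2)
n(s, t) = -20 + t (n(s, t) = 2 + (t - 22) = 2 + (-22 + t) = -20 + t)
n(-3, -29)*W(-4, -2) = (-20 - 29)*(4*(-2)**2) = -196*4 = -49*16 = -784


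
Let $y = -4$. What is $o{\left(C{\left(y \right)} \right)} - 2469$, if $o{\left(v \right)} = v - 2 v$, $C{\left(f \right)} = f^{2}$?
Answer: $-2485$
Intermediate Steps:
$o{\left(v \right)} = - v$
$o{\left(C{\left(y \right)} \right)} - 2469 = - \left(-4\right)^{2} - 2469 = \left(-1\right) 16 - 2469 = -16 - 2469 = -2485$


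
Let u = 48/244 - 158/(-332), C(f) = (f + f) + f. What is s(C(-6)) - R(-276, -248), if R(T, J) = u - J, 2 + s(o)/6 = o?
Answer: -3733179/10126 ≈ -368.67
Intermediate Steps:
C(f) = 3*f (C(f) = 2*f + f = 3*f)
s(o) = -12 + 6*o
u = 6811/10126 (u = 48*(1/244) - 158*(-1/332) = 12/61 + 79/166 = 6811/10126 ≈ 0.67262)
R(T, J) = 6811/10126 - J
s(C(-6)) - R(-276, -248) = (-12 + 6*(3*(-6))) - (6811/10126 - 1*(-248)) = (-12 + 6*(-18)) - (6811/10126 + 248) = (-12 - 108) - 1*2518059/10126 = -120 - 2518059/10126 = -3733179/10126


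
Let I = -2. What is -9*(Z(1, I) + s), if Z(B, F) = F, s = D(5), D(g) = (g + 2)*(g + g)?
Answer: -612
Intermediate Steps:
D(g) = 2*g*(2 + g) (D(g) = (2 + g)*(2*g) = 2*g*(2 + g))
s = 70 (s = 2*5*(2 + 5) = 2*5*7 = 70)
-9*(Z(1, I) + s) = -9*(-2 + 70) = -9*68 = -612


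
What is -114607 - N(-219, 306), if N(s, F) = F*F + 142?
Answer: -208385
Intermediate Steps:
N(s, F) = 142 + F² (N(s, F) = F² + 142 = 142 + F²)
-114607 - N(-219, 306) = -114607 - (142 + 306²) = -114607 - (142 + 93636) = -114607 - 1*93778 = -114607 - 93778 = -208385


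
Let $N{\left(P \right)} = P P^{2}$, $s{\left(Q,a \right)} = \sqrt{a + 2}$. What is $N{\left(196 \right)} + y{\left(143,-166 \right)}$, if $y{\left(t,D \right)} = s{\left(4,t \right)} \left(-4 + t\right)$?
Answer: $7529536 + 139 \sqrt{145} \approx 7.5312 \cdot 10^{6}$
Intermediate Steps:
$s{\left(Q,a \right)} = \sqrt{2 + a}$
$y{\left(t,D \right)} = \sqrt{2 + t} \left(-4 + t\right)$
$N{\left(P \right)} = P^{3}$
$N{\left(196 \right)} + y{\left(143,-166 \right)} = 196^{3} + \sqrt{2 + 143} \left(-4 + 143\right) = 7529536 + \sqrt{145} \cdot 139 = 7529536 + 139 \sqrt{145}$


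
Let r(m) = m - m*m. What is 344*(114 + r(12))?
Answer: -6192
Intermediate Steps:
r(m) = m - m²
344*(114 + r(12)) = 344*(114 + 12*(1 - 1*12)) = 344*(114 + 12*(1 - 12)) = 344*(114 + 12*(-11)) = 344*(114 - 132) = 344*(-18) = -6192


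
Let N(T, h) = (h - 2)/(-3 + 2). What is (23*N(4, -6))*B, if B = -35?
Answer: -6440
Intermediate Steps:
N(T, h) = 2 - h (N(T, h) = (-2 + h)/(-1) = (-2 + h)*(-1) = 2 - h)
(23*N(4, -6))*B = (23*(2 - 1*(-6)))*(-35) = (23*(2 + 6))*(-35) = (23*8)*(-35) = 184*(-35) = -6440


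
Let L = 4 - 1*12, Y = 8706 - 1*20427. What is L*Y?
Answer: 93768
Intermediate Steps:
Y = -11721 (Y = 8706 - 20427 = -11721)
L = -8 (L = 4 - 12 = -8)
L*Y = -8*(-11721) = 93768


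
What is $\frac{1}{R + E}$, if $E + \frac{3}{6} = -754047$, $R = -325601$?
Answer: $- \frac{2}{2159297} \approx -9.2623 \cdot 10^{-7}$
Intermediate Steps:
$E = - \frac{1508095}{2}$ ($E = - \frac{1}{2} - 754047 = - \frac{1508095}{2} \approx -7.5405 \cdot 10^{5}$)
$\frac{1}{R + E} = \frac{1}{-325601 - \frac{1508095}{2}} = \frac{1}{- \frac{2159297}{2}} = - \frac{2}{2159297}$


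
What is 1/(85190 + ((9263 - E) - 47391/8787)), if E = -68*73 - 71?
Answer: 2929/291384555 ≈ 1.0052e-5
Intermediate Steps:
E = -5035 (E = -4964 - 71 = -5035)
1/(85190 + ((9263 - E) - 47391/8787)) = 1/(85190 + ((9263 - 1*(-5035)) - 47391/8787)) = 1/(85190 + ((9263 + 5035) - 47391/8787)) = 1/(85190 + (14298 - 1*15797/2929)) = 1/(85190 + (14298 - 15797/2929)) = 1/(85190 + 41863045/2929) = 1/(291384555/2929) = 2929/291384555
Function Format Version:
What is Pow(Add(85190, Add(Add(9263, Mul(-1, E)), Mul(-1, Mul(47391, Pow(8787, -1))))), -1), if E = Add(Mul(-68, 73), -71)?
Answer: Rational(2929, 291384555) ≈ 1.0052e-5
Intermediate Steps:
E = -5035 (E = Add(-4964, -71) = -5035)
Pow(Add(85190, Add(Add(9263, Mul(-1, E)), Mul(-1, Mul(47391, Pow(8787, -1))))), -1) = Pow(Add(85190, Add(Add(9263, Mul(-1, -5035)), Mul(-1, Mul(47391, Pow(8787, -1))))), -1) = Pow(Add(85190, Add(Add(9263, 5035), Mul(-1, Mul(47391, Rational(1, 8787))))), -1) = Pow(Add(85190, Add(14298, Mul(-1, Rational(15797, 2929)))), -1) = Pow(Add(85190, Add(14298, Rational(-15797, 2929))), -1) = Pow(Add(85190, Rational(41863045, 2929)), -1) = Pow(Rational(291384555, 2929), -1) = Rational(2929, 291384555)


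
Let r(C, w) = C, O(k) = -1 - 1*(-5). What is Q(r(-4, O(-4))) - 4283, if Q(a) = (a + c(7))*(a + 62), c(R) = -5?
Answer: -4805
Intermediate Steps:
O(k) = 4 (O(k) = -1 + 5 = 4)
Q(a) = (-5 + a)*(62 + a) (Q(a) = (a - 5)*(a + 62) = (-5 + a)*(62 + a))
Q(r(-4, O(-4))) - 4283 = (-310 + (-4)² + 57*(-4)) - 4283 = (-310 + 16 - 228) - 4283 = -522 - 4283 = -4805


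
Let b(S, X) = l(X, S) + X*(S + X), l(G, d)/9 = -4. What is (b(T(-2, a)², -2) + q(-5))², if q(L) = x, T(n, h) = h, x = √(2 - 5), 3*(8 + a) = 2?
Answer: 1577293/81 - 2512*I*√3/9 ≈ 19473.0 - 483.43*I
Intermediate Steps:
a = -22/3 (a = -8 + (⅓)*2 = -8 + ⅔ = -22/3 ≈ -7.3333)
l(G, d) = -36 (l(G, d) = 9*(-4) = -36)
x = I*√3 (x = √(-3) = I*√3 ≈ 1.732*I)
q(L) = I*√3
b(S, X) = -36 + X*(S + X)
(b(T(-2, a)², -2) + q(-5))² = ((-36 + (-2)² + (-22/3)²*(-2)) + I*√3)² = ((-36 + 4 + (484/9)*(-2)) + I*√3)² = ((-36 + 4 - 968/9) + I*√3)² = (-1256/9 + I*√3)²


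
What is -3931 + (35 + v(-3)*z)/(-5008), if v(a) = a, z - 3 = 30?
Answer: -1230399/313 ≈ -3931.0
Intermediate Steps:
z = 33 (z = 3 + 30 = 33)
-3931 + (35 + v(-3)*z)/(-5008) = -3931 + (35 - 3*33)/(-5008) = -3931 + (35 - 99)*(-1/5008) = -3931 - 64*(-1/5008) = -3931 + 4/313 = -1230399/313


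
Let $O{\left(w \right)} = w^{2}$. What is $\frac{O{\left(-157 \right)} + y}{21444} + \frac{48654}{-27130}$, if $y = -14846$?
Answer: $- \frac{388690493}{290887860} \approx -1.3362$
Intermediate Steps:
$\frac{O{\left(-157 \right)} + y}{21444} + \frac{48654}{-27130} = \frac{\left(-157\right)^{2} - 14846}{21444} + \frac{48654}{-27130} = \left(24649 - 14846\right) \frac{1}{21444} + 48654 \left(- \frac{1}{27130}\right) = 9803 \cdot \frac{1}{21444} - \frac{24327}{13565} = \frac{9803}{21444} - \frac{24327}{13565} = - \frac{388690493}{290887860}$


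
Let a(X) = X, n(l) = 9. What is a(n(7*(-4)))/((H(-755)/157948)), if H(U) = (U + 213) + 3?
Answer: -203076/77 ≈ -2637.4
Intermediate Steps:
H(U) = 216 + U (H(U) = (213 + U) + 3 = 216 + U)
a(n(7*(-4)))/((H(-755)/157948)) = 9/(((216 - 755)/157948)) = 9/((-539*1/157948)) = 9/(-77/22564) = 9*(-22564/77) = -203076/77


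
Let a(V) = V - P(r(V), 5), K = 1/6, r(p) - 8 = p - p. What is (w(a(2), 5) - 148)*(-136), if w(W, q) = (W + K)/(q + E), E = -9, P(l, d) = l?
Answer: 59789/3 ≈ 19930.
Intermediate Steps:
r(p) = 8 (r(p) = 8 + (p - p) = 8 + 0 = 8)
K = 1/6 ≈ 0.16667
a(V) = -8 + V (a(V) = V - 1*8 = V - 8 = -8 + V)
w(W, q) = (1/6 + W)/(-9 + q) (w(W, q) = (W + 1/6)/(q - 9) = (1/6 + W)/(-9 + q))
(w(a(2), 5) - 148)*(-136) = ((1/6 + (-8 + 2))/(-9 + 5) - 148)*(-136) = ((1/6 - 6)/(-4) - 148)*(-136) = (-1/4*(-35/6) - 148)*(-136) = (35/24 - 148)*(-136) = -3517/24*(-136) = 59789/3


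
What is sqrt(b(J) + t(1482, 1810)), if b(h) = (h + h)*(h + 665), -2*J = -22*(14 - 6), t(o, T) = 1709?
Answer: sqrt(134237) ≈ 366.38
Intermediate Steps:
J = 88 (J = -(-11)*(14 - 6) = -(-11)*8 = -1/2*(-176) = 88)
b(h) = 2*h*(665 + h) (b(h) = (2*h)*(665 + h) = 2*h*(665 + h))
sqrt(b(J) + t(1482, 1810)) = sqrt(2*88*(665 + 88) + 1709) = sqrt(2*88*753 + 1709) = sqrt(132528 + 1709) = sqrt(134237)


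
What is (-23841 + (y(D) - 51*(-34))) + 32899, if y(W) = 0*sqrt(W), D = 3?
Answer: 10792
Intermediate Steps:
y(W) = 0
(-23841 + (y(D) - 51*(-34))) + 32899 = (-23841 + (0 - 51*(-34))) + 32899 = (-23841 + (0 + 1734)) + 32899 = (-23841 + 1734) + 32899 = -22107 + 32899 = 10792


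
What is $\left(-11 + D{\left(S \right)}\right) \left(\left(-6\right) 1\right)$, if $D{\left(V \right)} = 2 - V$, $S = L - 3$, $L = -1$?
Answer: $30$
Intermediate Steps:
$S = -4$ ($S = -1 - 3 = -4$)
$\left(-11 + D{\left(S \right)}\right) \left(\left(-6\right) 1\right) = \left(-11 + \left(2 - -4\right)\right) \left(\left(-6\right) 1\right) = \left(-11 + \left(2 + 4\right)\right) \left(-6\right) = \left(-11 + 6\right) \left(-6\right) = \left(-5\right) \left(-6\right) = 30$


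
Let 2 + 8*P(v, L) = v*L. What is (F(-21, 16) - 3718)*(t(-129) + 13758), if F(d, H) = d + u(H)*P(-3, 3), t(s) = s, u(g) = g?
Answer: -51258669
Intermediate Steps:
P(v, L) = -¼ + L*v/8 (P(v, L) = -¼ + (v*L)/8 = -¼ + (L*v)/8 = -¼ + L*v/8)
F(d, H) = d - 11*H/8 (F(d, H) = d + H*(-¼ + (⅛)*3*(-3)) = d + H*(-¼ - 9/8) = d + H*(-11/8) = d - 11*H/8)
(F(-21, 16) - 3718)*(t(-129) + 13758) = ((-21 - 11/8*16) - 3718)*(-129 + 13758) = ((-21 - 22) - 3718)*13629 = (-43 - 3718)*13629 = -3761*13629 = -51258669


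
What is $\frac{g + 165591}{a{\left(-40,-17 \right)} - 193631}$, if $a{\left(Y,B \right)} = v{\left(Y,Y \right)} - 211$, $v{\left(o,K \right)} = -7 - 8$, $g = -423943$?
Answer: $\frac{258352}{193857} \approx 1.3327$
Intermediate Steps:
$v{\left(o,K \right)} = -15$ ($v{\left(o,K \right)} = -7 - 8 = -15$)
$a{\left(Y,B \right)} = -226$ ($a{\left(Y,B \right)} = -15 - 211 = -226$)
$\frac{g + 165591}{a{\left(-40,-17 \right)} - 193631} = \frac{-423943 + 165591}{-226 - 193631} = - \frac{258352}{-193857} = \left(-258352\right) \left(- \frac{1}{193857}\right) = \frac{258352}{193857}$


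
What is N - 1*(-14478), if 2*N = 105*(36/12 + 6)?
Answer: 29901/2 ≈ 14951.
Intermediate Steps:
N = 945/2 (N = (105*(36/12 + 6))/2 = (105*(36*(1/12) + 6))/2 = (105*(3 + 6))/2 = (105*9)/2 = (½)*945 = 945/2 ≈ 472.50)
N - 1*(-14478) = 945/2 - 1*(-14478) = 945/2 + 14478 = 29901/2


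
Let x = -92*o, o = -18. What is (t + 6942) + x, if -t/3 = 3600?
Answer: -2202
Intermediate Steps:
t = -10800 (t = -3*3600 = -10800)
x = 1656 (x = -92*(-18) = 1656)
(t + 6942) + x = (-10800 + 6942) + 1656 = -3858 + 1656 = -2202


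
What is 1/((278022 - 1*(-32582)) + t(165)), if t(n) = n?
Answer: 1/310769 ≈ 3.2178e-6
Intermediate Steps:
1/((278022 - 1*(-32582)) + t(165)) = 1/((278022 - 1*(-32582)) + 165) = 1/((278022 + 32582) + 165) = 1/(310604 + 165) = 1/310769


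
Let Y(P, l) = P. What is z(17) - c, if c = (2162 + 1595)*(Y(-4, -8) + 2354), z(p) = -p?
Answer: -8828967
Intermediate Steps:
c = 8828950 (c = (2162 + 1595)*(-4 + 2354) = 3757*2350 = 8828950)
z(17) - c = -1*17 - 1*8828950 = -17 - 8828950 = -8828967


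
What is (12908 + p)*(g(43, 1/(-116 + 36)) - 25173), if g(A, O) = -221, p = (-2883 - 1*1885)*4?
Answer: 156528616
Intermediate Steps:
p = -19072 (p = (-2883 - 1885)*4 = -4768*4 = -19072)
(12908 + p)*(g(43, 1/(-116 + 36)) - 25173) = (12908 - 19072)*(-221 - 25173) = -6164*(-25394) = 156528616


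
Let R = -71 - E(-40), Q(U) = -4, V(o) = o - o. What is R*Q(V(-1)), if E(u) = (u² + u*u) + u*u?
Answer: 19484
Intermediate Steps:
E(u) = 3*u² (E(u) = (u² + u²) + u² = 2*u² + u² = 3*u²)
V(o) = 0
R = -4871 (R = -71 - 3*(-40)² = -71 - 3*1600 = -71 - 1*4800 = -71 - 4800 = -4871)
R*Q(V(-1)) = -4871*(-4) = 19484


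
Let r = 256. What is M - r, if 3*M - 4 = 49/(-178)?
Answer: -45347/178 ≈ -254.76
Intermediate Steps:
M = 221/178 (M = 4/3 + (49/(-178))/3 = 4/3 + (49*(-1/178))/3 = 4/3 + (1/3)*(-49/178) = 4/3 - 49/534 = 221/178 ≈ 1.2416)
M - r = 221/178 - 1*256 = 221/178 - 256 = -45347/178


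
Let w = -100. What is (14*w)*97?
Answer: -135800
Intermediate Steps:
(14*w)*97 = (14*(-100))*97 = -1400*97 = -135800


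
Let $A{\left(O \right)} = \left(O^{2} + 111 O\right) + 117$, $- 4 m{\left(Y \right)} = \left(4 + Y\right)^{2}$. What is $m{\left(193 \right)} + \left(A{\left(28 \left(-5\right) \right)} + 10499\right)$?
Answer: $\frac{19895}{4} \approx 4973.8$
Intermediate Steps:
$m{\left(Y \right)} = - \frac{\left(4 + Y\right)^{2}}{4}$
$A{\left(O \right)} = 117 + O^{2} + 111 O$
$m{\left(193 \right)} + \left(A{\left(28 \left(-5\right) \right)} + 10499\right) = - \frac{\left(4 + 193\right)^{2}}{4} + \left(\left(117 + \left(28 \left(-5\right)\right)^{2} + 111 \cdot 28 \left(-5\right)\right) + 10499\right) = - \frac{197^{2}}{4} + \left(\left(117 + \left(-140\right)^{2} + 111 \left(-140\right)\right) + 10499\right) = \left(- \frac{1}{4}\right) 38809 + \left(\left(117 + 19600 - 15540\right) + 10499\right) = - \frac{38809}{4} + \left(4177 + 10499\right) = - \frac{38809}{4} + 14676 = \frac{19895}{4}$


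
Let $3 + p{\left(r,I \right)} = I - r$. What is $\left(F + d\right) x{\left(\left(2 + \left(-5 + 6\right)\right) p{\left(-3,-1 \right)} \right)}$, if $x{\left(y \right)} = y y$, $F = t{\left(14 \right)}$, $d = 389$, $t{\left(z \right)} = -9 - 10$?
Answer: $3330$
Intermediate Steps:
$t{\left(z \right)} = -19$ ($t{\left(z \right)} = -9 - 10 = -19$)
$p{\left(r,I \right)} = -3 + I - r$ ($p{\left(r,I \right)} = -3 + \left(I - r\right) = -3 + I - r$)
$F = -19$
$x{\left(y \right)} = y^{2}$
$\left(F + d\right) x{\left(\left(2 + \left(-5 + 6\right)\right) p{\left(-3,-1 \right)} \right)} = \left(-19 + 389\right) \left(\left(2 + \left(-5 + 6\right)\right) \left(-3 - 1 - -3\right)\right)^{2} = 370 \left(\left(2 + 1\right) \left(-3 - 1 + 3\right)\right)^{2} = 370 \left(3 \left(-1\right)\right)^{2} = 370 \left(-3\right)^{2} = 370 \cdot 9 = 3330$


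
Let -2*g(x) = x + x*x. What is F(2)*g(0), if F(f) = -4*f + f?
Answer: 0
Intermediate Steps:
F(f) = -3*f
g(x) = -x/2 - x²/2 (g(x) = -(x + x*x)/2 = -(x + x²)/2 = -x/2 - x²/2)
F(2)*g(0) = (-3*2)*(-½*0*(1 + 0)) = -(-3)*0 = -6*0 = 0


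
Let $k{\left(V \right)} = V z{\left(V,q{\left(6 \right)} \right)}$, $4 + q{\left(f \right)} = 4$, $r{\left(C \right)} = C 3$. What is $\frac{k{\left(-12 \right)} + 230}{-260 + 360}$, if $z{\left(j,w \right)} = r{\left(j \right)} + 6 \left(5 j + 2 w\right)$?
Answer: $\frac{2491}{50} \approx 49.82$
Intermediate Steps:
$r{\left(C \right)} = 3 C$
$q{\left(f \right)} = 0$ ($q{\left(f \right)} = -4 + 4 = 0$)
$z{\left(j,w \right)} = 12 w + 33 j$ ($z{\left(j,w \right)} = 3 j + 6 \left(5 j + 2 w\right) = 3 j + 6 \left(2 w + 5 j\right) = 3 j + \left(12 w + 30 j\right) = 12 w + 33 j$)
$k{\left(V \right)} = 33 V^{2}$ ($k{\left(V \right)} = V \left(12 \cdot 0 + 33 V\right) = V \left(0 + 33 V\right) = V 33 V = 33 V^{2}$)
$\frac{k{\left(-12 \right)} + 230}{-260 + 360} = \frac{33 \left(-12\right)^{2} + 230}{-260 + 360} = \frac{33 \cdot 144 + 230}{100} = \left(4752 + 230\right) \frac{1}{100} = 4982 \cdot \frac{1}{100} = \frac{2491}{50}$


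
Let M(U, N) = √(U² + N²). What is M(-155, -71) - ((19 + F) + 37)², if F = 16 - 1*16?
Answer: -3136 + √29066 ≈ -2965.5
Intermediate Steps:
F = 0 (F = 16 - 16 = 0)
M(U, N) = √(N² + U²)
M(-155, -71) - ((19 + F) + 37)² = √((-71)² + (-155)²) - ((19 + 0) + 37)² = √(5041 + 24025) - (19 + 37)² = √29066 - 1*56² = √29066 - 1*3136 = √29066 - 3136 = -3136 + √29066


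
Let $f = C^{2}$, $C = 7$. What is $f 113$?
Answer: $5537$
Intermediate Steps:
$f = 49$ ($f = 7^{2} = 49$)
$f 113 = 49 \cdot 113 = 5537$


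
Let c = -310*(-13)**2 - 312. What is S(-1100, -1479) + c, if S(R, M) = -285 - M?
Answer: -51508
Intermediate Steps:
c = -52702 (c = -310*169 - 312 = -52390 - 312 = -52702)
S(-1100, -1479) + c = (-285 - 1*(-1479)) - 52702 = (-285 + 1479) - 52702 = 1194 - 52702 = -51508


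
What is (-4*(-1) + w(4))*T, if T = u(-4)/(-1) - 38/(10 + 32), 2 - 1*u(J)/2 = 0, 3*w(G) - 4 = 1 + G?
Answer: -103/3 ≈ -34.333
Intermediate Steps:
w(G) = 5/3 + G/3 (w(G) = 4/3 + (1 + G)/3 = 4/3 + (⅓ + G/3) = 5/3 + G/3)
u(J) = 4 (u(J) = 4 - 2*0 = 4 + 0 = 4)
T = -103/21 (T = 4/(-1) - 38/(10 + 32) = 4*(-1) - 38/42 = -4 - 38*1/42 = -4 - 19/21 = -103/21 ≈ -4.9048)
(-4*(-1) + w(4))*T = (-4*(-1) + (5/3 + (⅓)*4))*(-103/21) = (4 + (5/3 + 4/3))*(-103/21) = (4 + 3)*(-103/21) = 7*(-103/21) = -103/3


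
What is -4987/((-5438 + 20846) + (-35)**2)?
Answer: -4987/16633 ≈ -0.29983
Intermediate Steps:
-4987/((-5438 + 20846) + (-35)**2) = -4987/(15408 + 1225) = -4987/16633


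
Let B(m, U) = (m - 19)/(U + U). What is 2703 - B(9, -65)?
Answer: 35138/13 ≈ 2702.9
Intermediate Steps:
B(m, U) = (-19 + m)/(2*U) (B(m, U) = (-19 + m)/((2*U)) = (-19 + m)*(1/(2*U)) = (-19 + m)/(2*U))
2703 - B(9, -65) = 2703 - (-19 + 9)/(2*(-65)) = 2703 - (-1)*(-10)/(2*65) = 2703 - 1*1/13 = 2703 - 1/13 = 35138/13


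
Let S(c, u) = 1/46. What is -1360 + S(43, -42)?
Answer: -62559/46 ≈ -1360.0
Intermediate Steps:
S(c, u) = 1/46
-1360 + S(43, -42) = -1360 + 1/46 = -62559/46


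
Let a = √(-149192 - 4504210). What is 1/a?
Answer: -I*√4653402/4653402 ≈ -0.00046357*I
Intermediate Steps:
a = I*√4653402 (a = √(-4653402) = I*√4653402 ≈ 2157.2*I)
1/a = 1/(I*√4653402) = -I*√4653402/4653402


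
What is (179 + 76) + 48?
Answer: 303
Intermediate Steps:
(179 + 76) + 48 = 255 + 48 = 303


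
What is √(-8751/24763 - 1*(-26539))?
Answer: √16273661818078/24763 ≈ 162.91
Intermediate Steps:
√(-8751/24763 - 1*(-26539)) = √(-8751*1/24763 + 26539) = √(-8751/24763 + 26539) = √(657176506/24763) = √16273661818078/24763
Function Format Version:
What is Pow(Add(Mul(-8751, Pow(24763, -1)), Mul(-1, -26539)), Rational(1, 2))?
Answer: Mul(Rational(1, 24763), Pow(16273661818078, Rational(1, 2))) ≈ 162.91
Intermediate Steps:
Pow(Add(Mul(-8751, Pow(24763, -1)), Mul(-1, -26539)), Rational(1, 2)) = Pow(Add(Mul(-8751, Rational(1, 24763)), 26539), Rational(1, 2)) = Pow(Add(Rational(-8751, 24763), 26539), Rational(1, 2)) = Pow(Rational(657176506, 24763), Rational(1, 2)) = Mul(Rational(1, 24763), Pow(16273661818078, Rational(1, 2)))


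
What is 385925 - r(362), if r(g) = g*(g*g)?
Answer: -47052003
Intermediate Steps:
r(g) = g³ (r(g) = g*g² = g³)
385925 - r(362) = 385925 - 1*362³ = 385925 - 1*47437928 = 385925 - 47437928 = -47052003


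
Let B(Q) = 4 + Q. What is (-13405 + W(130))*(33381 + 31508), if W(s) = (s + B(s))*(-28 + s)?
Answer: 877493947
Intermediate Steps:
W(s) = (-28 + s)*(4 + 2*s) (W(s) = (s + (4 + s))*(-28 + s) = (4 + 2*s)*(-28 + s) = (-28 + s)*(4 + 2*s))
(-13405 + W(130))*(33381 + 31508) = (-13405 + (-112 - 52*130 + 2*130**2))*(33381 + 31508) = (-13405 + (-112 - 6760 + 2*16900))*64889 = (-13405 + (-112 - 6760 + 33800))*64889 = (-13405 + 26928)*64889 = 13523*64889 = 877493947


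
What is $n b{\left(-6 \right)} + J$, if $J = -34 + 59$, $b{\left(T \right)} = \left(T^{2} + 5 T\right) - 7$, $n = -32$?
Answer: $57$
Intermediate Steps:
$b{\left(T \right)} = -7 + T^{2} + 5 T$
$J = 25$
$n b{\left(-6 \right)} + J = - 32 \left(-7 + \left(-6\right)^{2} + 5 \left(-6\right)\right) + 25 = - 32 \left(-7 + 36 - 30\right) + 25 = \left(-32\right) \left(-1\right) + 25 = 32 + 25 = 57$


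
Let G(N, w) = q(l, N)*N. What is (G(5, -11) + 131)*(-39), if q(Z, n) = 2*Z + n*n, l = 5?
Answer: -11934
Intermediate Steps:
q(Z, n) = n² + 2*Z (q(Z, n) = 2*Z + n² = n² + 2*Z)
G(N, w) = N*(10 + N²) (G(N, w) = (N² + 2*5)*N = (N² + 10)*N = (10 + N²)*N = N*(10 + N²))
(G(5, -11) + 131)*(-39) = (5*(10 + 5²) + 131)*(-39) = (5*(10 + 25) + 131)*(-39) = (5*35 + 131)*(-39) = (175 + 131)*(-39) = 306*(-39) = -11934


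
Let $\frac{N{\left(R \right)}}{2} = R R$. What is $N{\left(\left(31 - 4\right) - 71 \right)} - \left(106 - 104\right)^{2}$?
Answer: $3868$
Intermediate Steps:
$N{\left(R \right)} = 2 R^{2}$ ($N{\left(R \right)} = 2 R R = 2 R^{2}$)
$N{\left(\left(31 - 4\right) - 71 \right)} - \left(106 - 104\right)^{2} = 2 \left(\left(31 - 4\right) - 71\right)^{2} - \left(106 - 104\right)^{2} = 2 \left(27 - 71\right)^{2} - 2^{2} = 2 \left(-44\right)^{2} - 4 = 2 \cdot 1936 - 4 = 3872 - 4 = 3868$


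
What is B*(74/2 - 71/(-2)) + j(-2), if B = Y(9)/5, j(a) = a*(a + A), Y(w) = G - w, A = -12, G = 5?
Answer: -30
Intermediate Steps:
Y(w) = 5 - w
j(a) = a*(-12 + a) (j(a) = a*(a - 12) = a*(-12 + a))
B = -⅘ (B = (5 - 1*9)/5 = (5 - 9)*(⅕) = -4*⅕ = -⅘ ≈ -0.80000)
B*(74/2 - 71/(-2)) + j(-2) = -4*(74/2 - 71/(-2))/5 - 2*(-12 - 2) = -4*(74*(½) - 71*(-½))/5 - 2*(-14) = -4*(37 + 71/2)/5 + 28 = -⅘*145/2 + 28 = -58 + 28 = -30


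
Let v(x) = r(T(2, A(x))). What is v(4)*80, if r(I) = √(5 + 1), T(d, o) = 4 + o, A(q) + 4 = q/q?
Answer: 80*√6 ≈ 195.96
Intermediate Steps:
A(q) = -3 (A(q) = -4 + q/q = -4 + 1 = -3)
r(I) = √6
v(x) = √6
v(4)*80 = √6*80 = 80*√6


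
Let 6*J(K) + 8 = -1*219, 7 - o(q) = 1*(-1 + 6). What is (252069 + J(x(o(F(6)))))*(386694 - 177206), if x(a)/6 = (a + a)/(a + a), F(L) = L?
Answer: 158392515128/3 ≈ 5.2798e+10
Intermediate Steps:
o(q) = 2 (o(q) = 7 - (-1 + 6) = 7 - 5 = 2)
x(a) = 6 (x(a) = 6*((a + a)/(a + a)) = 6*((2*a)/((2*a))) = 6*((2*a)*(1/(2*a))) = 6*1 = 6)
J(K) = -227/6 (J(K) = -4/3 + (-1*219)/6 = -4/3 + (1/6)*(-219) = -4/3 - 73/2 = -227/6)
(252069 + J(x(o(F(6)))))*(386694 - 177206) = (252069 - 227/6)*(386694 - 177206) = (1512187/6)*209488 = 158392515128/3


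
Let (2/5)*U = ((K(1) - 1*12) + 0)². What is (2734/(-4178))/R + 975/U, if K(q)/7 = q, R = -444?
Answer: 72353083/4637580 ≈ 15.601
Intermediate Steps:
K(q) = 7*q
U = 125/2 (U = 5*((7*1 - 1*12) + 0)²/2 = 5*((7 - 12) + 0)²/2 = 5*(-5 + 0)²/2 = (5/2)*(-5)² = (5/2)*25 = 125/2 ≈ 62.500)
(2734/(-4178))/R + 975/U = (2734/(-4178))/(-444) + 975/(125/2) = (2734*(-1/4178))*(-1/444) + 975*(2/125) = -1367/2089*(-1/444) + 78/5 = 1367/927516 + 78/5 = 72353083/4637580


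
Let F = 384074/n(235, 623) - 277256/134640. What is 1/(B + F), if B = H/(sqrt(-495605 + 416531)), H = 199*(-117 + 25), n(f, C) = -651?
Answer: -1508232173961834090/903724367707951731671 - 1769495721978600*I*sqrt(8786)/903724367707951731671 ≈ -0.0016689 - 0.00018353*I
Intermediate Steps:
H = -18308 (H = 199*(-92) = -18308)
B = 398*I*sqrt(8786)/573 (B = -18308/sqrt(-495605 + 416531) = -18308*(-I*sqrt(8786)/26358) = -(-398)*I*sqrt(8786)/573 = 398*I*sqrt(8786)/573 ≈ 65.106*I)
F = -2162175709/3652110 (F = 384074/(-651) - 277256/134640 = 384074*(-1/651) - 277256*1/134640 = -384074/651 - 34657/16830 = -2162175709/3652110 ≈ -592.03)
1/(B + F) = 1/(398*I*sqrt(8786)/573 - 2162175709/3652110) = 1/(-2162175709/3652110 + 398*I*sqrt(8786)/573)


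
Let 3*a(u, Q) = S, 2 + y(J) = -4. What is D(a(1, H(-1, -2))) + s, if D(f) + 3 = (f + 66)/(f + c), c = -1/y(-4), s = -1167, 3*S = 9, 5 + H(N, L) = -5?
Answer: -7788/7 ≈ -1112.6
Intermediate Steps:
H(N, L) = -10 (H(N, L) = -5 - 5 = -10)
y(J) = -6 (y(J) = -2 - 4 = -6)
S = 3 (S = (⅓)*9 = 3)
c = ⅙ (c = -1/(-6) = -1*(-⅙) = ⅙ ≈ 0.16667)
a(u, Q) = 1 (a(u, Q) = (⅓)*3 = 1)
D(f) = -3 + (66 + f)/(⅙ + f) (D(f) = -3 + (f + 66)/(f + ⅙) = -3 + (66 + f)/(⅙ + f))
D(a(1, H(-1, -2))) + s = 3*(131 - 4*1)/(1 + 6*1) - 1167 = 3*(131 - 4)/(1 + 6) - 1167 = 3*127/7 - 1167 = 3*(⅐)*127 - 1167 = 381/7 - 1167 = -7788/7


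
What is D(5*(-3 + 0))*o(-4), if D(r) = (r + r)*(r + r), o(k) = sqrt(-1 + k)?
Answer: 900*I*sqrt(5) ≈ 2012.5*I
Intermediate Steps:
D(r) = 4*r**2 (D(r) = (2*r)*(2*r) = 4*r**2)
D(5*(-3 + 0))*o(-4) = (4*(5*(-3 + 0))**2)*sqrt(-1 - 4) = (4*(5*(-3))**2)*sqrt(-5) = (4*(-15)**2)*(I*sqrt(5)) = (4*225)*(I*sqrt(5)) = 900*(I*sqrt(5)) = 900*I*sqrt(5)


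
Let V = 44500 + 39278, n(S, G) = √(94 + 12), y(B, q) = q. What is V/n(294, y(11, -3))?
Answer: 41889*√106/53 ≈ 8137.2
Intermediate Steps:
n(S, G) = √106
V = 83778
V/n(294, y(11, -3)) = 83778/(√106) = 83778*(√106/106) = 41889*√106/53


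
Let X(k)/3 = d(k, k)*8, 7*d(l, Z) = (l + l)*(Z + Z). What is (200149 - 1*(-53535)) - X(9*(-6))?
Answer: 1495852/7 ≈ 2.1369e+5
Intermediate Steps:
d(l, Z) = 4*Z*l/7 (d(l, Z) = ((l + l)*(Z + Z))/7 = ((2*l)*(2*Z))/7 = (4*Z*l)/7 = 4*Z*l/7)
X(k) = 96*k**2/7 (X(k) = 3*((4*k*k/7)*8) = 3*((4*k**2/7)*8) = 3*(32*k**2/7) = 96*k**2/7)
(200149 - 1*(-53535)) - X(9*(-6)) = (200149 - 1*(-53535)) - 96*(9*(-6))**2/7 = (200149 + 53535) - 96*(-54)**2/7 = 253684 - 96*2916/7 = 253684 - 1*279936/7 = 253684 - 279936/7 = 1495852/7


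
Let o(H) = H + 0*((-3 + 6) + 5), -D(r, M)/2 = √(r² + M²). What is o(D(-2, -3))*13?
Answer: -26*√13 ≈ -93.744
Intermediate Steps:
D(r, M) = -2*√(M² + r²) (D(r, M) = -2*√(r² + M²) = -2*√(M² + r²))
o(H) = H (o(H) = H + 0*(3 + 5) = H + 0*8 = H + 0 = H)
o(D(-2, -3))*13 = -2*√((-3)² + (-2)²)*13 = -2*√(9 + 4)*13 = -2*√13*13 = -26*√13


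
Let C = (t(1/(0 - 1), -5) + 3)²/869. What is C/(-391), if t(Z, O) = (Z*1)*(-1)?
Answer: -16/339779 ≈ -4.7089e-5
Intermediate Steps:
t(Z, O) = -Z (t(Z, O) = Z*(-1) = -Z)
C = 16/869 (C = (-1/(0 - 1) + 3)²/869 = (-1/(-1) + 3)²*(1/869) = (-1*(-1) + 3)²*(1/869) = (1 + 3)²*(1/869) = 4²*(1/869) = 16*(1/869) = 16/869 ≈ 0.018412)
C/(-391) = (16/869)/(-391) = (16/869)*(-1/391) = -16/339779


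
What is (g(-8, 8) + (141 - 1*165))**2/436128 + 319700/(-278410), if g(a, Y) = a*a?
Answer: -3589480/3135909 ≈ -1.1446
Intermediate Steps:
g(a, Y) = a**2
(g(-8, 8) + (141 - 1*165))**2/436128 + 319700/(-278410) = ((-8)**2 + (141 - 1*165))**2/436128 + 319700/(-278410) = (64 + (141 - 165))**2*(1/436128) + 319700*(-1/278410) = (64 - 24)**2*(1/436128) - 31970/27841 = 40**2*(1/436128) - 31970/27841 = 1600*(1/436128) - 31970/27841 = 50/13629 - 31970/27841 = -3589480/3135909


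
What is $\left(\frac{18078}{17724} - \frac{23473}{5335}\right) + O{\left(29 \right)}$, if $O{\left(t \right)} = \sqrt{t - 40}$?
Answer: $- \frac{53264887}{15759590} + i \sqrt{11} \approx -3.3798 + 3.3166 i$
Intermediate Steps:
$O{\left(t \right)} = \sqrt{-40 + t}$
$\left(\frac{18078}{17724} - \frac{23473}{5335}\right) + O{\left(29 \right)} = \left(\frac{18078}{17724} - \frac{23473}{5335}\right) + \sqrt{-40 + 29} = \left(18078 \cdot \frac{1}{17724} - \frac{23473}{5335}\right) + \sqrt{-11} = \left(\frac{3013}{2954} - \frac{23473}{5335}\right) + i \sqrt{11} = - \frac{53264887}{15759590} + i \sqrt{11}$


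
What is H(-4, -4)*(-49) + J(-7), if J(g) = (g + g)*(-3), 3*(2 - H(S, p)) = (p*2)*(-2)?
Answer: 616/3 ≈ 205.33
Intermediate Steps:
H(S, p) = 2 + 4*p/3 (H(S, p) = 2 - p*2*(-2)/3 = 2 - 2*p*(-2)/3 = 2 - (-4)*p/3 = 2 + 4*p/3)
J(g) = -6*g (J(g) = (2*g)*(-3) = -6*g)
H(-4, -4)*(-49) + J(-7) = (2 + (4/3)*(-4))*(-49) - 6*(-7) = (2 - 16/3)*(-49) + 42 = -10/3*(-49) + 42 = 490/3 + 42 = 616/3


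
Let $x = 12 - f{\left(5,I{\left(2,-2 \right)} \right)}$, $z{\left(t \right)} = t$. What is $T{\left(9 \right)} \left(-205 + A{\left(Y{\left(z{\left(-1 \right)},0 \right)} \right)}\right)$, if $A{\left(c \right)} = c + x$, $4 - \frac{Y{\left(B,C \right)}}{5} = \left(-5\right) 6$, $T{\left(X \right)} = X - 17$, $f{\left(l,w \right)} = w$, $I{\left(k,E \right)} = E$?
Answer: $168$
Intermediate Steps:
$T{\left(X \right)} = -17 + X$
$x = 14$ ($x = 12 - -2 = 12 + 2 = 14$)
$Y{\left(B,C \right)} = 170$ ($Y{\left(B,C \right)} = 20 - 5 \left(\left(-5\right) 6\right) = 20 - -150 = 20 + 150 = 170$)
$A{\left(c \right)} = 14 + c$ ($A{\left(c \right)} = c + 14 = 14 + c$)
$T{\left(9 \right)} \left(-205 + A{\left(Y{\left(z{\left(-1 \right)},0 \right)} \right)}\right) = \left(-17 + 9\right) \left(-205 + \left(14 + 170\right)\right) = - 8 \left(-205 + 184\right) = \left(-8\right) \left(-21\right) = 168$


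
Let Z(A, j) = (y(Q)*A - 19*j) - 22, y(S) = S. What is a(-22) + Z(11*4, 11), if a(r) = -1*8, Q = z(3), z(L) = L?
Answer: -107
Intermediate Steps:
Q = 3
Z(A, j) = -22 - 19*j + 3*A (Z(A, j) = (3*A - 19*j) - 22 = (-19*j + 3*A) - 22 = -22 - 19*j + 3*A)
a(r) = -8
a(-22) + Z(11*4, 11) = -8 + (-22 - 19*11 + 3*(11*4)) = -8 + (-22 - 209 + 3*44) = -8 + (-22 - 209 + 132) = -8 - 99 = -107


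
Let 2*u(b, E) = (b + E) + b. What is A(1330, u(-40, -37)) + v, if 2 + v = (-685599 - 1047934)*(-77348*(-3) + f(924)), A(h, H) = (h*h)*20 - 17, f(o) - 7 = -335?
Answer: -401651954647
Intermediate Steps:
f(o) = -328 (f(o) = 7 - 335 = -328)
u(b, E) = b + E/2 (u(b, E) = ((b + E) + b)/2 = ((E + b) + b)/2 = (E + 2*b)/2 = b + E/2)
A(h, H) = -17 + 20*h² (A(h, H) = h²*20 - 17 = 20*h² - 17 = -17 + 20*h²)
v = -401687332630 (v = -2 + (-685599 - 1047934)*(-77348*(-3) - 328) = -2 - 1733533*(232044 - 328) = -2 - 1733533*231716 = -2 - 401687332628 = -401687332630)
A(1330, u(-40, -37)) + v = (-17 + 20*1330²) - 401687332630 = (-17 + 20*1768900) - 401687332630 = (-17 + 35378000) - 401687332630 = 35377983 - 401687332630 = -401651954647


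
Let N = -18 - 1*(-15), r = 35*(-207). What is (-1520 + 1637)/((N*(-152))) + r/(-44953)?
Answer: 2854407/6832856 ≈ 0.41775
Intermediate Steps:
r = -7245
N = -3 (N = -18 + 15 = -3)
(-1520 + 1637)/((N*(-152))) + r/(-44953) = (-1520 + 1637)/((-3*(-152))) - 7245/(-44953) = 117/456 - 7245*(-1/44953) = 117*(1/456) + 7245/44953 = 39/152 + 7245/44953 = 2854407/6832856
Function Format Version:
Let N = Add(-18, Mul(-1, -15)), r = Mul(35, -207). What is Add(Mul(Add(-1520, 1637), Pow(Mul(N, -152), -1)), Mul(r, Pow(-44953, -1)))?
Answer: Rational(2854407, 6832856) ≈ 0.41775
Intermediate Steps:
r = -7245
N = -3 (N = Add(-18, 15) = -3)
Add(Mul(Add(-1520, 1637), Pow(Mul(N, -152), -1)), Mul(r, Pow(-44953, -1))) = Add(Mul(Add(-1520, 1637), Pow(Mul(-3, -152), -1)), Mul(-7245, Pow(-44953, -1))) = Add(Mul(117, Pow(456, -1)), Mul(-7245, Rational(-1, 44953))) = Add(Mul(117, Rational(1, 456)), Rational(7245, 44953)) = Add(Rational(39, 152), Rational(7245, 44953)) = Rational(2854407, 6832856)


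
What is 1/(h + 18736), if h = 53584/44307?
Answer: 44307/830189536 ≈ 5.3370e-5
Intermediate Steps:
h = 53584/44307 (h = 53584*(1/44307) = 53584/44307 ≈ 1.2094)
1/(h + 18736) = 1/(53584/44307 + 18736) = 1/(830189536/44307) = 44307/830189536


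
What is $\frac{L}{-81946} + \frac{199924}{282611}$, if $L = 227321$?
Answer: $- \frac{47860443027}{23158841006} \approx -2.0666$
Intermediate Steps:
$\frac{L}{-81946} + \frac{199924}{282611} = \frac{227321}{-81946} + \frac{199924}{282611} = 227321 \left(- \frac{1}{81946}\right) + 199924 \cdot \frac{1}{282611} = - \frac{227321}{81946} + \frac{199924}{282611} = - \frac{47860443027}{23158841006}$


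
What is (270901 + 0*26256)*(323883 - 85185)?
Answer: 64663526898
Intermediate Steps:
(270901 + 0*26256)*(323883 - 85185) = (270901 + 0)*238698 = 270901*238698 = 64663526898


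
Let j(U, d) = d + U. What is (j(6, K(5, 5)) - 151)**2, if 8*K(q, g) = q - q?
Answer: 21025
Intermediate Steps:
K(q, g) = 0 (K(q, g) = (q - q)/8 = (1/8)*0 = 0)
j(U, d) = U + d
(j(6, K(5, 5)) - 151)**2 = ((6 + 0) - 151)**2 = (6 - 151)**2 = (-145)**2 = 21025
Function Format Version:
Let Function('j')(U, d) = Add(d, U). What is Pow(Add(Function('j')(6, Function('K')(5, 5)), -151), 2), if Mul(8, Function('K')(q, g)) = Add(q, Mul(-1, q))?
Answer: 21025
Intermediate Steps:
Function('K')(q, g) = 0 (Function('K')(q, g) = Mul(Rational(1, 8), Add(q, Mul(-1, q))) = Mul(Rational(1, 8), 0) = 0)
Function('j')(U, d) = Add(U, d)
Pow(Add(Function('j')(6, Function('K')(5, 5)), -151), 2) = Pow(Add(Add(6, 0), -151), 2) = Pow(Add(6, -151), 2) = Pow(-145, 2) = 21025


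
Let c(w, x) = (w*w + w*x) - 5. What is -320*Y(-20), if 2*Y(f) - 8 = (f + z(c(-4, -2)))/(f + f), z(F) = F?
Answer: -1284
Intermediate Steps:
c(w, x) = -5 + w² + w*x (c(w, x) = (w² + w*x) - 5 = -5 + w² + w*x)
Y(f) = 4 + (19 + f)/(4*f) (Y(f) = 4 + ((f + (-5 + (-4)² - 4*(-2)))/(f + f))/2 = 4 + ((f + (-5 + 16 + 8))/((2*f)))/2 = 4 + ((f + 19)*(1/(2*f)))/2 = 4 + ((19 + f)*(1/(2*f)))/2 = 4 + ((19 + f)/(2*f))/2 = 4 + (19 + f)/(4*f))
-320*Y(-20) = -80*(19 + 17*(-20))/(-20) = -80*(-1)*(19 - 340)/20 = -80*(-1)*(-321)/20 = -320*321/80 = -1284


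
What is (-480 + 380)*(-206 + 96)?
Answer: 11000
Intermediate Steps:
(-480 + 380)*(-206 + 96) = -100*(-110) = 11000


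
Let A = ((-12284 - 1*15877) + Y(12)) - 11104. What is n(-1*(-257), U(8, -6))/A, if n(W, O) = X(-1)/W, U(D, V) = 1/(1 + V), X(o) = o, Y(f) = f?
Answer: 1/10088021 ≈ 9.9127e-8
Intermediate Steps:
A = -39253 (A = ((-12284 - 1*15877) + 12) - 11104 = ((-12284 - 15877) + 12) - 11104 = (-28161 + 12) - 11104 = -28149 - 11104 = -39253)
n(W, O) = -1/W
n(-1*(-257), U(8, -6))/A = -1/((-1*(-257)))/(-39253) = -1/257*(-1/39253) = 1/10088021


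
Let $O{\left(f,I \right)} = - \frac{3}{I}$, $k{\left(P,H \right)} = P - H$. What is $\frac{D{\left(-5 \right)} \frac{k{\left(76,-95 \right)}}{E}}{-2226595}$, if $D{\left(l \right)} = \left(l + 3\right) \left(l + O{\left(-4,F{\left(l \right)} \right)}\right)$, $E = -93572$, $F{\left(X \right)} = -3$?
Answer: $\frac{342}{52086736835} \approx 6.566 \cdot 10^{-9}$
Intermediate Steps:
$D{\left(l \right)} = \left(1 + l\right) \left(3 + l\right)$ ($D{\left(l \right)} = \left(l + 3\right) \left(l - \frac{3}{-3}\right) = \left(3 + l\right) \left(l - -1\right) = \left(3 + l\right) \left(l + 1\right) = \left(3 + l\right) \left(1 + l\right) = \left(1 + l\right) \left(3 + l\right)$)
$\frac{D{\left(-5 \right)} \frac{k{\left(76,-95 \right)}}{E}}{-2226595} = \frac{\left(3 + \left(-5\right)^{2} + 4 \left(-5\right)\right) \frac{76 - -95}{-93572}}{-2226595} = \left(3 + 25 - 20\right) \left(76 + 95\right) \left(- \frac{1}{93572}\right) \left(- \frac{1}{2226595}\right) = 8 \cdot 171 \left(- \frac{1}{93572}\right) \left(- \frac{1}{2226595}\right) = 8 \left(- \frac{171}{93572}\right) \left(- \frac{1}{2226595}\right) = \left(- \frac{342}{23393}\right) \left(- \frac{1}{2226595}\right) = \frac{342}{52086736835}$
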